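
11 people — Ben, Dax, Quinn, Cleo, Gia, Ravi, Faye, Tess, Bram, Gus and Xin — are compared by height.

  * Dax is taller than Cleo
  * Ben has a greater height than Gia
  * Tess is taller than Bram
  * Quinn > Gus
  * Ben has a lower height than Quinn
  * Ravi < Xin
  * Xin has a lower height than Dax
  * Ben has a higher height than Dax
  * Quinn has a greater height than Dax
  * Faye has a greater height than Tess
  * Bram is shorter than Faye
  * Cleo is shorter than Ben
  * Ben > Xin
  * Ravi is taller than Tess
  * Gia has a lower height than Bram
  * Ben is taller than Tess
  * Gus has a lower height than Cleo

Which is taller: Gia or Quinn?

The relevant relations are Gia < Bram; Bram < Tess; Tess < Ravi; Ravi < Xin; Xin < Dax; Dax < Ben; Ben < Quinn.
Together: Gia < Bram < Tess < Ravi < Xin < Dax < Ben < Quinn.
So Gia < Quinn; Quinn is the taller of the two.

Quinn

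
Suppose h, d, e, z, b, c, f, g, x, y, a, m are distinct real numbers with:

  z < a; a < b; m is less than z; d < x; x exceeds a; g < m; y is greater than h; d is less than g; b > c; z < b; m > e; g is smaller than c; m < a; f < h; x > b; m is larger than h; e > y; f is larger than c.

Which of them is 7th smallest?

e

Chaining the given pairs: d < g < c < f < h < y < e < m < z < a < b < x.
The 7th smallest is e.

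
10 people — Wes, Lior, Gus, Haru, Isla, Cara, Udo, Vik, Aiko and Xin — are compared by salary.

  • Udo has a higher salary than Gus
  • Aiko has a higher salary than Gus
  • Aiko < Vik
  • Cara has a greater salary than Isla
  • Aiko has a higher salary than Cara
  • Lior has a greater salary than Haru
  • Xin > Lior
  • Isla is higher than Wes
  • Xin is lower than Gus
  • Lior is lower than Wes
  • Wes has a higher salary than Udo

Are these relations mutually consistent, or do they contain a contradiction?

The single ordering Haru < Lior < Xin < Gus < Udo < Wes < Isla < Cara < Aiko < Vik satisfies every listed relation, so no contradiction arises.

consistent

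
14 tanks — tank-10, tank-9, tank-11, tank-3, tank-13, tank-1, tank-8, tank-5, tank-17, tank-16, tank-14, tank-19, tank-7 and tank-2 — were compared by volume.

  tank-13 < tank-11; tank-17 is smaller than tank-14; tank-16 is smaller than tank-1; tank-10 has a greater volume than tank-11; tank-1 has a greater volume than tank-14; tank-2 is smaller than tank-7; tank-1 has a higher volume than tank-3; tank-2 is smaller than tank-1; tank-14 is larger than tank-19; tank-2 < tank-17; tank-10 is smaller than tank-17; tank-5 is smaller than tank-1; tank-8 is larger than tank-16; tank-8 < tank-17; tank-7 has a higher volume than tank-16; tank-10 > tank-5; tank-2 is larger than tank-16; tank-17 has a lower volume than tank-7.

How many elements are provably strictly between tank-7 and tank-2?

1

Chaining upward from tank-2 reaches: tank-17, tank-14, tank-1.
Chaining downward from tank-7 reaches: tank-16, tank-8, tank-13, tank-11, tank-5, tank-10, tank-17.
Strictly between tank-2 and tank-7 are those in both lists: tank-17 — 1 element.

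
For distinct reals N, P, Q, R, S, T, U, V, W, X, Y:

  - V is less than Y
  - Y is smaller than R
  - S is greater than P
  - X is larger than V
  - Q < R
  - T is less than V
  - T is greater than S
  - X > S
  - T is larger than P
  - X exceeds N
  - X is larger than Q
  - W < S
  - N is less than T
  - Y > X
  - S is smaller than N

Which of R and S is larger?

Chaining the given relations: S < N < T < V < X < Y < R.
So S < R; R is the larger of the two.

R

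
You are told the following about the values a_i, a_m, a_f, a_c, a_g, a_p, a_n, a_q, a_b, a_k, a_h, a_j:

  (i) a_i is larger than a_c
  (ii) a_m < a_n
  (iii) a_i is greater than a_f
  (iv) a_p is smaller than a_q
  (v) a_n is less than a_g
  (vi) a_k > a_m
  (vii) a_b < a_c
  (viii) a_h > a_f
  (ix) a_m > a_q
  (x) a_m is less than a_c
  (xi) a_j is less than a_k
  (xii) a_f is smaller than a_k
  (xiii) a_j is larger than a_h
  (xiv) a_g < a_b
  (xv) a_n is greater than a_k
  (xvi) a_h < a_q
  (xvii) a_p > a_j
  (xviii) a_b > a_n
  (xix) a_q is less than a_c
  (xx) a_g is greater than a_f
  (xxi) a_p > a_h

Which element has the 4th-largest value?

a_g

Chaining the given pairs: a_f < a_h < a_j < a_p < a_q < a_m < a_k < a_n < a_g < a_b < a_c < a_i.
Counting 4 from the largest end gives a_g.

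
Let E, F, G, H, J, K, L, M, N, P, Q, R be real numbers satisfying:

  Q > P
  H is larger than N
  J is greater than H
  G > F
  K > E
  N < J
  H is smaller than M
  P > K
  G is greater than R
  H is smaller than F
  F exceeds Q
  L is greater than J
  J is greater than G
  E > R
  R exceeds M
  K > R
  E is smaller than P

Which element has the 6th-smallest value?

K

The consecutive relations fix a unique order: N < H < M < R < E < K < P < Q < F < G < J < L.
The 6th smallest is K.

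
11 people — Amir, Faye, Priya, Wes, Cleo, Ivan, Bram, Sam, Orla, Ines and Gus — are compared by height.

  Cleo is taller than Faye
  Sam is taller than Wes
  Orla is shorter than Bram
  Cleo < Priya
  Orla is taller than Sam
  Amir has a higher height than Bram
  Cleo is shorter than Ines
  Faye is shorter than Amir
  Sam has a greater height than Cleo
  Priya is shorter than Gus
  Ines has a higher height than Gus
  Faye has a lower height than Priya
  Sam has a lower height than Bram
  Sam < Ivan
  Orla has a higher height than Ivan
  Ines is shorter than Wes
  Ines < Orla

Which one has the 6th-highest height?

Wes

Chaining the given pairs: Faye < Cleo < Priya < Gus < Ines < Wes < Sam < Ivan < Orla < Bram < Amir.
The 6th largest is Wes.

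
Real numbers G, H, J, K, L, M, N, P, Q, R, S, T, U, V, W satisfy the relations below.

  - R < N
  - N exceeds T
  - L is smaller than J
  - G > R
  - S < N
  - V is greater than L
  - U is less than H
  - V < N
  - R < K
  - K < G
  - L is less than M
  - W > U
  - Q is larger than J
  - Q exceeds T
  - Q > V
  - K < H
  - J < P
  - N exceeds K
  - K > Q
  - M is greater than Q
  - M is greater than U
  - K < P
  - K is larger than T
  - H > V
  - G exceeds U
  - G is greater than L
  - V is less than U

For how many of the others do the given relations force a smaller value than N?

8

From N the given relations immediately reach V, T, R, K, S.
From those, L, Q — 7 in total.
From those, J — 8 in total.
Nothing else is reachable below N; 8 in all.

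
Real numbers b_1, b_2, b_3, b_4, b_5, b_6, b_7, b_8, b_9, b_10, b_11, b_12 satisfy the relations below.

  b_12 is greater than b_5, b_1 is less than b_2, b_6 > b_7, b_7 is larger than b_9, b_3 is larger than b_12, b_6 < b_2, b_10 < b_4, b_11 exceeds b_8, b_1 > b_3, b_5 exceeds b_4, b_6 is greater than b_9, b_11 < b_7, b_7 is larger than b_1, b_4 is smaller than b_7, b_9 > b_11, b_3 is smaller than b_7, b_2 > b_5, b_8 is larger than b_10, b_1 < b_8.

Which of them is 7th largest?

b_1

The consecutive relations fix a unique order: b_10 < b_4 < b_5 < b_12 < b_3 < b_1 < b_8 < b_11 < b_9 < b_7 < b_6 < b_2.
Counting 7 from the largest end gives b_1.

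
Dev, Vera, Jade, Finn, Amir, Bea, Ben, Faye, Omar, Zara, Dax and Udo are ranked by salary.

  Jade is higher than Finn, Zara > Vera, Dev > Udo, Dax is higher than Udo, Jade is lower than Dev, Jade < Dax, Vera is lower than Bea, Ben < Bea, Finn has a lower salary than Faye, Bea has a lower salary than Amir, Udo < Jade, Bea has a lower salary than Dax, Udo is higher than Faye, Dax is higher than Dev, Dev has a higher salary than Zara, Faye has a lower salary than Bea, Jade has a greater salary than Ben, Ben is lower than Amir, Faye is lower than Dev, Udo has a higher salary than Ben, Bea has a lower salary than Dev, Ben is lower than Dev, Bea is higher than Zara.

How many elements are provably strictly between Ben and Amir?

1

The relations place Ben below Amir. An element lies strictly between them when it is forced above Ben and also forced below Amir.
Above Ben: {Udo, Jade, Bea, Dev, Dax}. Below Amir: {Vera, Zara, Finn, Faye, Bea}.
Intersection: {Bea} — 1.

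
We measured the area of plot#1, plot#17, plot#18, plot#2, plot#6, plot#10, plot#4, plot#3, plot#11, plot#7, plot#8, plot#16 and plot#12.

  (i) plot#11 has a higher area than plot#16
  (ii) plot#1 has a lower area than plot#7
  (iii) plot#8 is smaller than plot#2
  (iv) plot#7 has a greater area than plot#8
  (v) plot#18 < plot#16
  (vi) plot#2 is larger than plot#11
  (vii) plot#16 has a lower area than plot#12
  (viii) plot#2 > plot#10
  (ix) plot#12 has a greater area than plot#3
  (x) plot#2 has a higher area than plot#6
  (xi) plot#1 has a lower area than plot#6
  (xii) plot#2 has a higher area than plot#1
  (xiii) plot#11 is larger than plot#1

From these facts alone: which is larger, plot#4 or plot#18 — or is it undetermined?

undetermined

Following every chain through plot#18: above plot#18 we get plot#16, plot#11, plot#2, plot#12.
plot#4 is not reached, and no chain runs the other way from plot#4 to plot#18.
So the given relations leave the order of plot#18 and plot#4 undetermined.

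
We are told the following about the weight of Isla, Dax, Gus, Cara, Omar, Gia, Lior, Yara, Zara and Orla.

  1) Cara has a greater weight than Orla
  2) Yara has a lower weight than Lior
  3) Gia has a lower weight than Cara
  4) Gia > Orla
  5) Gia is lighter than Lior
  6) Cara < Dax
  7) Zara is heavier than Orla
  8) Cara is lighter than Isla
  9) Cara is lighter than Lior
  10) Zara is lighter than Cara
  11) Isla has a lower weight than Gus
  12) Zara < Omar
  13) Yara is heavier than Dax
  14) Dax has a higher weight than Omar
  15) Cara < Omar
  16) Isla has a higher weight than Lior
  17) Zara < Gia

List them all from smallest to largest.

Orla < Zara < Gia < Cara < Omar < Dax < Yara < Lior < Isla < Gus

The consecutive links are each given: Orla < Zara; Zara < Gia; Gia < Cara; Cara < Omar; Omar < Dax; Dax < Yara; Yara < Lior; Lior < Isla; Isla < Gus.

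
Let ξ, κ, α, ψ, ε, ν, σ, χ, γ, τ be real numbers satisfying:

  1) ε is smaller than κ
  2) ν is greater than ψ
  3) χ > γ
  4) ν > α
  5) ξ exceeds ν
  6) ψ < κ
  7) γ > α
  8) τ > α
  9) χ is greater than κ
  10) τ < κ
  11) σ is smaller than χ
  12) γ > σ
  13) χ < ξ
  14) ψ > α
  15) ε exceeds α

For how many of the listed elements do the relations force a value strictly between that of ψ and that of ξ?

Chaining upward from ψ reaches: ν, κ, χ.
Chaining downward from ξ reaches: σ, α, τ, ε, γ, ν, κ, χ.
Strictly between ψ and ξ are those in both lists: ν, κ, χ — 3 elements.

3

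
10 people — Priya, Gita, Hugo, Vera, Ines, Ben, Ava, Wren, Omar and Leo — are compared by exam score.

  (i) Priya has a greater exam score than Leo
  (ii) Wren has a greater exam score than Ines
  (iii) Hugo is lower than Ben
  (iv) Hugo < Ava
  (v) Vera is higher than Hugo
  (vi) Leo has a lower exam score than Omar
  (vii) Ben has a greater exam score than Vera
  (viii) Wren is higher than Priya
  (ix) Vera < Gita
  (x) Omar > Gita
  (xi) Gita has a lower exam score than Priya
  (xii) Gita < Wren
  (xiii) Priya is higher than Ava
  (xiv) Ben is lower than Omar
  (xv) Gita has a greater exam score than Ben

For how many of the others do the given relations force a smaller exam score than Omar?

The elements the relations force below Omar are Hugo, Vera, Leo, Ben, Gita — no chain reaches any other.
That is 5.

5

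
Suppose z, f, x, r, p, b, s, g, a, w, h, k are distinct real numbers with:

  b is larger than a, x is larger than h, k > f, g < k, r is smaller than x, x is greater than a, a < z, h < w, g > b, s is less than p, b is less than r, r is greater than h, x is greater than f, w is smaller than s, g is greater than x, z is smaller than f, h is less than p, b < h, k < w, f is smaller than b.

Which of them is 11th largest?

Chaining the given pairs: a < z < f < b < h < r < x < g < k < w < s < p.
Counting 11 from the largest end gives z.

z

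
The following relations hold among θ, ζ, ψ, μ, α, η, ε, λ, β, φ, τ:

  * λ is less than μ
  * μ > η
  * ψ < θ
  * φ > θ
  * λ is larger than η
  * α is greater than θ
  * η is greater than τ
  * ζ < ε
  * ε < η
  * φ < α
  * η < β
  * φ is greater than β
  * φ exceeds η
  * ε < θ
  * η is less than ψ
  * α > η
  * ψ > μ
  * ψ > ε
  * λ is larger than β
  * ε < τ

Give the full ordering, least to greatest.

Each adjacent pair is fixed by a given relation: ζ < ε; ε < τ; τ < η; η < β; β < λ; λ < μ; μ < ψ; ψ < θ; θ < φ; φ < α. Chaining them end to end gives the full order.

ζ < ε < τ < η < β < λ < μ < ψ < θ < φ < α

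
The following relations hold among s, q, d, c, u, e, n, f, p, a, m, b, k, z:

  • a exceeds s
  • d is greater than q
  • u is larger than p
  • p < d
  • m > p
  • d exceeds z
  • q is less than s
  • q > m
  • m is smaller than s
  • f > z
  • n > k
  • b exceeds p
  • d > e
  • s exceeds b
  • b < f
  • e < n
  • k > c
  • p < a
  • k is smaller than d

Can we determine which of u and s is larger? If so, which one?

Following every chain through u: below u we get p.
s is not reached, and no chain runs the other way from s to u.
So the given relations leave the order of u and s undetermined.

undetermined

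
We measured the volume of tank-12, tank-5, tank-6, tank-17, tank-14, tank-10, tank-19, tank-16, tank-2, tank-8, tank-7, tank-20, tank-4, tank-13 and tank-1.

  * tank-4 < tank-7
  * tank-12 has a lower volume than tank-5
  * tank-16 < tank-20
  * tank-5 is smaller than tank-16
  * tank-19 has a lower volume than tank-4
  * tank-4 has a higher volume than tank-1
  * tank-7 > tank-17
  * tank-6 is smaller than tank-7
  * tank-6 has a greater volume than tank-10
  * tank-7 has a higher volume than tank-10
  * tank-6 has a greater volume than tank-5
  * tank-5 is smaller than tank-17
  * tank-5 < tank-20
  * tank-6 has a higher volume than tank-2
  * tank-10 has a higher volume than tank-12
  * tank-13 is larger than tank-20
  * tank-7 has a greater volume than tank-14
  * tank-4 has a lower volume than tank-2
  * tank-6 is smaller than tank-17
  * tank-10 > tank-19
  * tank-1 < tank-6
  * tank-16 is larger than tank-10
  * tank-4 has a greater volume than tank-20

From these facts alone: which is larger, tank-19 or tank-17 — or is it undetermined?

Following the relations from tank-19: tank-19 < tank-10 < tank-16 < tank-20 < tank-4 < tank-2 < tank-6 < tank-17.
So tank-17 is larger.

tank-17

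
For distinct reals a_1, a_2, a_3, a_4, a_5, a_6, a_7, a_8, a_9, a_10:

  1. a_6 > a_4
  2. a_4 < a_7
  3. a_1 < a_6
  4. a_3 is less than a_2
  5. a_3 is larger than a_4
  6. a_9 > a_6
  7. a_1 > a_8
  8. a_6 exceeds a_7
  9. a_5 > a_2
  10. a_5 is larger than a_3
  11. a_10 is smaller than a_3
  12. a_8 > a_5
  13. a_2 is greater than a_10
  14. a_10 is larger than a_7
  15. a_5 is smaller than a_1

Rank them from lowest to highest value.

Nothing is placed below a_4, so it is least; from there a_4 < a_7; a_7 < a_10; a_10 < a_3; a_3 < a_2; a_2 < a_5; a_5 < a_8; a_8 < a_1; a_1 < a_6; a_6 < a_9, each given directly.

a_4 < a_7 < a_10 < a_3 < a_2 < a_5 < a_8 < a_1 < a_6 < a_9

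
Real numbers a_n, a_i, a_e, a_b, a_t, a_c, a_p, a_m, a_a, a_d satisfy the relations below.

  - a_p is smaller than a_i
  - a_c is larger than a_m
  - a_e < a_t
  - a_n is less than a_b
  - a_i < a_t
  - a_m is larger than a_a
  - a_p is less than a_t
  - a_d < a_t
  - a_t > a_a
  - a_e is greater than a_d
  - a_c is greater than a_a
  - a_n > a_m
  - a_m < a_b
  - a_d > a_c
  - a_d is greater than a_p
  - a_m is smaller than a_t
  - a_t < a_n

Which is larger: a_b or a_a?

a_b

a_a < a_m and a_m < a_c give a_a < a_c.
With a_c < a_d: a_a < a_m < a_c < a_d.
Then a_d < a_e extends the chain to a_e.
Then a_e < a_t extends the chain to a_t.
With a_t < a_n: a_a < a_m < a_c < a_d < a_e < a_t < a_n.
With a_n < a_b: a_a < a_m < a_c < a_d < a_e < a_t < a_n < a_b.
So a_a < a_b; a_b is the larger of the two.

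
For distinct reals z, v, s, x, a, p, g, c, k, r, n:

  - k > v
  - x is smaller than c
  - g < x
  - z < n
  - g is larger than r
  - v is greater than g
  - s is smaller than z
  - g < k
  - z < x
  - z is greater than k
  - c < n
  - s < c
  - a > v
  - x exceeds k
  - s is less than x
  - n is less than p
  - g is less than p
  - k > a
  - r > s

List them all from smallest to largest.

s < r < g < v < a < k < z < x < c < n < p

The consecutive links are each given: s < r; r < g; g < v; v < a; a < k; k < z; z < x; x < c; c < n; n < p.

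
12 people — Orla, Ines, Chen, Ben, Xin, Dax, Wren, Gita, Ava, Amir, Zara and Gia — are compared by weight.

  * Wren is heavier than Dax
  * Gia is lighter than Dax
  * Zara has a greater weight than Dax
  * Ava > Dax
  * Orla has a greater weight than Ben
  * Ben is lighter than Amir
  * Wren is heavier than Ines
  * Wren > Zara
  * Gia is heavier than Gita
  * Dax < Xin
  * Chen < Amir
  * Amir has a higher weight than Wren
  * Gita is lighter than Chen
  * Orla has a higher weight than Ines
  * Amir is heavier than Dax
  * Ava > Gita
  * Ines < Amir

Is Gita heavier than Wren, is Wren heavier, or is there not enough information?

Link the given pairs in sequence: Gita < Gia; Gia < Dax; Dax < Zara; Zara < Wren.
Chaining these gives Gita < Gia < Dax < Zara < Wren.
So Wren is heavier.

Wren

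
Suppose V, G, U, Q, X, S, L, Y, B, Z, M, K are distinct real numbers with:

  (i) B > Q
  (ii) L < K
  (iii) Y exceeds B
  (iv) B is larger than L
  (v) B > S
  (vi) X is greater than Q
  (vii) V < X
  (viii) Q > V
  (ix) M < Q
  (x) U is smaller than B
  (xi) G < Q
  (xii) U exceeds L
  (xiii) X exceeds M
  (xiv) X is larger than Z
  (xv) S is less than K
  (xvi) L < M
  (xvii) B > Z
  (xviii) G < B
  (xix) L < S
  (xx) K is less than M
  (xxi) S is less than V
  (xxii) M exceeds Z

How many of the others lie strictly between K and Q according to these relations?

1

The relations place K below Q. An element lies strictly between them when it is forced above K and also forced below Q.
Above K: {M, B, Y, X}. Below Q: {L, S, Z, G, M, V}.
Intersection: {M} — 1.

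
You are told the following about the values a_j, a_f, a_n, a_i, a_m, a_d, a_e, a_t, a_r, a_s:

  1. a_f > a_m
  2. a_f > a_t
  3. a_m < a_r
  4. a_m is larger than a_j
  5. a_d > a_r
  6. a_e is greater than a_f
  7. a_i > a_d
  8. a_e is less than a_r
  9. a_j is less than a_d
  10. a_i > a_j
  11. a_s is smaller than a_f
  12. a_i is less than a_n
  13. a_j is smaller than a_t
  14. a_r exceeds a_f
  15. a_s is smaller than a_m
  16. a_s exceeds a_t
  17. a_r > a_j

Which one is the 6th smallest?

Piecing the relations together gives one ordering: a_j < a_t < a_s < a_m < a_f < a_e < a_r < a_d < a_i < a_n.
Counting 6 from the smallest end gives a_e.

a_e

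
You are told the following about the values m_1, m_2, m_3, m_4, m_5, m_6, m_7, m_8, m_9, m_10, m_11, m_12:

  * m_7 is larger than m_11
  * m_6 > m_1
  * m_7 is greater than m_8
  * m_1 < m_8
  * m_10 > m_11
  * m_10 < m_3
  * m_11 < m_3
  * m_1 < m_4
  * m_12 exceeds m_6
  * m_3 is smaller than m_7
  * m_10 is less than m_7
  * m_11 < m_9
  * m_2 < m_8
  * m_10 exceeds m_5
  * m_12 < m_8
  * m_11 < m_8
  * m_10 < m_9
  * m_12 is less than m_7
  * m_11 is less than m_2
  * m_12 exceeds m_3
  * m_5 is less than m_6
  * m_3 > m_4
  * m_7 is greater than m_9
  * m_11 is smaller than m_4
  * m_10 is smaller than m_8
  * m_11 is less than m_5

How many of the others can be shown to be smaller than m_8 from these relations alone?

From m_8 the given relations immediately reach m_11, m_1, m_10, m_2, m_12.
From those, m_5, m_6, m_3 — 8 in total.
From those, m_4 — 9 in total.
Nothing else is reachable below m_8; 9 in all.

9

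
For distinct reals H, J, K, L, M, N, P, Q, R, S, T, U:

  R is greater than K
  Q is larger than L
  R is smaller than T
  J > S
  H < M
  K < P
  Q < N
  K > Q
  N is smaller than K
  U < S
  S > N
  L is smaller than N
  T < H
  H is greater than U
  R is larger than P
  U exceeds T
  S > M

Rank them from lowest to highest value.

Each adjacent pair is fixed by a given relation: L < Q; Q < N; N < K; K < P; P < R; R < T; T < U; U < H; H < M; M < S; S < J. Chaining them end to end gives the full order.

L < Q < N < K < P < R < T < U < H < M < S < J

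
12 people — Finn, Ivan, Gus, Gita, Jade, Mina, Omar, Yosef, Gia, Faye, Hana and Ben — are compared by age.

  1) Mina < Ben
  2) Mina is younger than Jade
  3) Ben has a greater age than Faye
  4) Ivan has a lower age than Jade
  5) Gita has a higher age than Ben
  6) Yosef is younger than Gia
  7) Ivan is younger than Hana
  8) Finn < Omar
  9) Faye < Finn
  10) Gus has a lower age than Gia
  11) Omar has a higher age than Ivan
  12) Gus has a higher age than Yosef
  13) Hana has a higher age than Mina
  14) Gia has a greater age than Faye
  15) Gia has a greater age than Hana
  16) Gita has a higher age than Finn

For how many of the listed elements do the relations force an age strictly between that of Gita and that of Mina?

1

The relations place Mina below Gita. An element lies strictly between them when it is forced above Mina and also forced below Gita.
Above Mina: {Ben, Hana, Jade, Gia}. Below Gita: {Faye, Ben, Finn}.
Intersection: {Ben} — 1.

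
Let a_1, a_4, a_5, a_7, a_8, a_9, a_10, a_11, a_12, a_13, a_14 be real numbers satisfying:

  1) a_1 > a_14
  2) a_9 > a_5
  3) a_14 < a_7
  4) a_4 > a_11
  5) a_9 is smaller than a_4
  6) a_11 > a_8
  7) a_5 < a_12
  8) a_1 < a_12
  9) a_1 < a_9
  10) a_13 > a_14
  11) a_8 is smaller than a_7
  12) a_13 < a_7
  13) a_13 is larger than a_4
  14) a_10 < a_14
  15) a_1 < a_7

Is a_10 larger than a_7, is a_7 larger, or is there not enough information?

Following the relations from a_10: a_10 < a_14 < a_1 < a_9 < a_4 < a_13 < a_7.
So a_7 is larger.

a_7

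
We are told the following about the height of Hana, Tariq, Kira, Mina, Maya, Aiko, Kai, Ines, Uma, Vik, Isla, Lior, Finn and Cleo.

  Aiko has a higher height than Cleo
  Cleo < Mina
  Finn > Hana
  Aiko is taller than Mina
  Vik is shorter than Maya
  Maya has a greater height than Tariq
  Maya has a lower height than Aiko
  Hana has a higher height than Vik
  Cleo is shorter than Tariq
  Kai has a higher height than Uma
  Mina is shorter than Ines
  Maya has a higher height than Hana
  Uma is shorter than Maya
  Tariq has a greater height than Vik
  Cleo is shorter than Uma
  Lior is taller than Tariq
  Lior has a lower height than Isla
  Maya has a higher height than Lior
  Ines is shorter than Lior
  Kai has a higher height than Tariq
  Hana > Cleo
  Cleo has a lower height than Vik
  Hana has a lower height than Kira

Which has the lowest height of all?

Vik is not least since Cleo < Vik; Mina is not least since Cleo < Mina; Hana is not least since Vik < Hana; Kira is not least since Hana < Kira; Tariq is not least since Cleo < Tariq; Ines is not least since Mina < Ines; Lior is not least since Tariq < Lior; Uma is not least since Cleo < Uma; Maya is not least since Uma < Maya; Finn is not least since Hana < Finn; Aiko is not least since Maya < Aiko; Kai is not least since Uma < Kai; Isla is not least since Lior < Isla.
Only Cleo has nothing below it, so Cleo is the lowest height.

Cleo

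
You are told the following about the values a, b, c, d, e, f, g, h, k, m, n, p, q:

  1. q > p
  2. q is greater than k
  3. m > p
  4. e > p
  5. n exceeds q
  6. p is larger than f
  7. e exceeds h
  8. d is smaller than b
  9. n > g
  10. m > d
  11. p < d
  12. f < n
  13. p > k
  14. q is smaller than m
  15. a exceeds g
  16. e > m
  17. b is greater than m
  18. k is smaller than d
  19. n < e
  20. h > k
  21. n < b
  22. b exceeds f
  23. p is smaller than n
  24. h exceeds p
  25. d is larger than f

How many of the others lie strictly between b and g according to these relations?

1

The relations place g below b. An element lies strictly between them when it is forced above g and also forced below b.
Above g: {a, n, e}. Below b: {f, k, p, d, q, m, n}.
Intersection: {n} — 1.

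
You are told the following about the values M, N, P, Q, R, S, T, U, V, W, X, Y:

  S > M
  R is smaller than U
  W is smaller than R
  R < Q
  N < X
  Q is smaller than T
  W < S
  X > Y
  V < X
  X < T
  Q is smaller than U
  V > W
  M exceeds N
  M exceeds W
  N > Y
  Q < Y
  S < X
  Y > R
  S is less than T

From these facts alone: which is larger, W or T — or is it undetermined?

W < R and R < Q give W < Q.
With Q < Y: W < R < Q < Y.
Then Y < N extends the chain to N.
With N < M: W < R < Q < Y < N < M.
With M < S: W < R < Q < Y < N < M < S.
Then S < X extends the chain to X.
With X < T: W < R < Q < Y < N < M < S < X < T.
So T is larger.

T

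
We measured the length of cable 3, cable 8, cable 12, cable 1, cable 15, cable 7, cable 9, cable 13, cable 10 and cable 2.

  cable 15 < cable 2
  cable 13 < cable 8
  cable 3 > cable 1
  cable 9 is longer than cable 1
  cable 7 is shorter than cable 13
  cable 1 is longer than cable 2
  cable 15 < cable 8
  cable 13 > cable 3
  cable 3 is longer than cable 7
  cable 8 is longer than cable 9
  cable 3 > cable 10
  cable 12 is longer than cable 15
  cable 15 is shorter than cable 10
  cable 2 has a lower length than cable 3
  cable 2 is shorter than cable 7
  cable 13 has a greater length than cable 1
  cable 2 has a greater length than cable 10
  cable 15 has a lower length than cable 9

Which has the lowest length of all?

cable 10 is not least since cable 15 < cable 10; cable 2 is not least since cable 10 < cable 2; cable 7 is not least since cable 2 < cable 7; cable 1 is not least since cable 2 < cable 1; cable 12 is not least since cable 15 < cable 12; cable 9 is not least since cable 1 < cable 9; cable 3 is not least since cable 2 < cable 3; cable 13 is not least since cable 7 < cable 13; cable 8 is not least since cable 15 < cable 8.
Only cable 15 has nothing below it, so cable 15 is the lowest length.

cable 15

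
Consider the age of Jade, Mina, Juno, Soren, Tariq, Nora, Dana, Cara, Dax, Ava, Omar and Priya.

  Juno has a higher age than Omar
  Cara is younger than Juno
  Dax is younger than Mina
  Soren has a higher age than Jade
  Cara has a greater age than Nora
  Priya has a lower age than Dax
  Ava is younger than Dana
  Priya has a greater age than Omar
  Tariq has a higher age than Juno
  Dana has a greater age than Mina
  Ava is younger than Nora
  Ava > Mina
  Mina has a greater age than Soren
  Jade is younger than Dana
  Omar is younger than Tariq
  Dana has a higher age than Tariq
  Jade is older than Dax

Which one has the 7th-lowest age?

The consecutive relations fix a unique order: Omar < Priya < Dax < Jade < Soren < Mina < Ava < Nora < Cara < Juno < Tariq < Dana.
Counting 7 from the smallest end gives Ava.

Ava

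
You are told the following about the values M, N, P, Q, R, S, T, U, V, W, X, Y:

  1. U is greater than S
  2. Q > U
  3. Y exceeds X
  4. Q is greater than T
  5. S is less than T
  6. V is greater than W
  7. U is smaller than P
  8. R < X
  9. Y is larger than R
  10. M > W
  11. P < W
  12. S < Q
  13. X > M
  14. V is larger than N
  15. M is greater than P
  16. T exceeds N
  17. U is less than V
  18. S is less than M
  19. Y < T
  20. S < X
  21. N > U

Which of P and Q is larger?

Q

Chaining the given relations: P < W < M < X < Y < T < Q.
So P < Q; Q is the larger of the two.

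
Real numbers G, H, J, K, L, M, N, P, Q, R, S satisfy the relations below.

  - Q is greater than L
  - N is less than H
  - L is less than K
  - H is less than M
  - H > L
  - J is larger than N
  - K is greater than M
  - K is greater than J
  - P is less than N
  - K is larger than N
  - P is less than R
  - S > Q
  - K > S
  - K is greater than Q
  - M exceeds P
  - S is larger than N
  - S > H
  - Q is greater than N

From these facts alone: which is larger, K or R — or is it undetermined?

undetermined

Following every chain through R: below R we get P.
K is not reached, and no chain runs the other way from K to R.
So the given relations leave the order of R and K undetermined.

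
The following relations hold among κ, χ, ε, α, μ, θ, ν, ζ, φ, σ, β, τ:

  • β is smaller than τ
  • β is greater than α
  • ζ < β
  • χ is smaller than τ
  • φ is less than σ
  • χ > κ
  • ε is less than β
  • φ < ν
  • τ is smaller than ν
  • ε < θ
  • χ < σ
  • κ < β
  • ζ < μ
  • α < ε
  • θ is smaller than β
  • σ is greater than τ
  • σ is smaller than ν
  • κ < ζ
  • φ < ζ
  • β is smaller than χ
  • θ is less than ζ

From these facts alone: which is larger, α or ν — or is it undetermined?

α < ε < θ < ζ < β < χ < τ < σ < ν, by transitivity through ε, θ, ζ, β, χ, τ, σ.
So ν is larger.

ν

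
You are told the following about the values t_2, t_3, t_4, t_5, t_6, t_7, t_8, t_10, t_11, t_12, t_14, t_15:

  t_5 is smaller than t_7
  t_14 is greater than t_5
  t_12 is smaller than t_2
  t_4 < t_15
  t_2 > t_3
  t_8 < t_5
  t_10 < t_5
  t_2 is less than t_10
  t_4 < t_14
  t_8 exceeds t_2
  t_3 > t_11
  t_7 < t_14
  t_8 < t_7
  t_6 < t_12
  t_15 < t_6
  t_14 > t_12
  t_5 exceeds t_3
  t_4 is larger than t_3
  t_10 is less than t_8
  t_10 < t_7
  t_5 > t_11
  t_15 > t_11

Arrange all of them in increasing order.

Nothing is placed below t_11, so it is least; from there t_11 < t_3; t_3 < t_4; t_4 < t_15; t_15 < t_6; t_6 < t_12; t_12 < t_2; t_2 < t_10; t_10 < t_8; t_8 < t_5; t_5 < t_7; t_7 < t_14, each given directly.

t_11 < t_3 < t_4 < t_15 < t_6 < t_12 < t_2 < t_10 < t_8 < t_5 < t_7 < t_14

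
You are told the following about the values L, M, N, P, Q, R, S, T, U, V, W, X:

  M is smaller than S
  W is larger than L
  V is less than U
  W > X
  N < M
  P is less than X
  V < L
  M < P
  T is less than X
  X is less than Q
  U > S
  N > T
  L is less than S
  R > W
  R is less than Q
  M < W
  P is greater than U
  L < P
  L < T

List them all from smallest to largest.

V < L < T < N < M < S < U < P < X < W < R < Q

Nothing is placed below V, so it is least; from there V < L; L < T; T < N; N < M; M < S; S < U; U < P; P < X; X < W; W < R; R < Q, each given directly.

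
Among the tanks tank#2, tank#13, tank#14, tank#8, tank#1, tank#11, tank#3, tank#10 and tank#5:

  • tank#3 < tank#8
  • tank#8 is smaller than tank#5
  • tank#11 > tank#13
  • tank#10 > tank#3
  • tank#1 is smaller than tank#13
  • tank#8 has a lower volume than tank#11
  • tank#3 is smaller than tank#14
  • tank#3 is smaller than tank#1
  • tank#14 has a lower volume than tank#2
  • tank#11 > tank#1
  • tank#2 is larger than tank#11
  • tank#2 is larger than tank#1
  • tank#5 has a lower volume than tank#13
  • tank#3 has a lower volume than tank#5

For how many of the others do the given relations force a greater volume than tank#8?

From tank#8 the given relations immediately reach tank#5, tank#11.
From those, tank#13, tank#2 — 4 in total.
Nothing else is reachable above tank#8; 4 in all.

4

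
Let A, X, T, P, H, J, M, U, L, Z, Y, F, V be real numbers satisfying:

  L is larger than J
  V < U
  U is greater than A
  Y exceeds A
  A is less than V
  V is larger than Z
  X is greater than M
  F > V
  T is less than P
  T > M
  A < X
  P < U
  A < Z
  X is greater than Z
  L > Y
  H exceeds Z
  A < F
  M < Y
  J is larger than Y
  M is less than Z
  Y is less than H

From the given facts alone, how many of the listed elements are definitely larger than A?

9

Directly above A: Z, Y, X, V, F, U.
One step further: J, L, H (9 so far).
No other element is forced above A by the given relations, so the count is 9.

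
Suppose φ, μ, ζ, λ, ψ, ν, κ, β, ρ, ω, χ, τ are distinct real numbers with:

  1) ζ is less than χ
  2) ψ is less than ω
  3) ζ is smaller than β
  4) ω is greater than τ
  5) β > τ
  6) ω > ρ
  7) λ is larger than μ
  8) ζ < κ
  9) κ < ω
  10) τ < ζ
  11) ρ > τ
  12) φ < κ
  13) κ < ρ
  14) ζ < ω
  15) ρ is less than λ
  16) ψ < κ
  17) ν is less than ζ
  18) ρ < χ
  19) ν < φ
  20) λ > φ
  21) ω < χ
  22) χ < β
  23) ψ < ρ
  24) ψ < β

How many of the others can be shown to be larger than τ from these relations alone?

Directly above τ: ζ, ρ, ω, β.
One step further: κ, λ, χ (7 so far).
No other element is forced above τ by the given relations, so the count is 7.

7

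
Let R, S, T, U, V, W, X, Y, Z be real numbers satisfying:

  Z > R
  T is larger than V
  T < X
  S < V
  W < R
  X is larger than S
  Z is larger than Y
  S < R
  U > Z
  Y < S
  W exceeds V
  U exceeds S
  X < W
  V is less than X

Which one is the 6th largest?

Chaining the given pairs: Y < S < V < T < X < W < R < Z < U.
The 6th largest is T.

T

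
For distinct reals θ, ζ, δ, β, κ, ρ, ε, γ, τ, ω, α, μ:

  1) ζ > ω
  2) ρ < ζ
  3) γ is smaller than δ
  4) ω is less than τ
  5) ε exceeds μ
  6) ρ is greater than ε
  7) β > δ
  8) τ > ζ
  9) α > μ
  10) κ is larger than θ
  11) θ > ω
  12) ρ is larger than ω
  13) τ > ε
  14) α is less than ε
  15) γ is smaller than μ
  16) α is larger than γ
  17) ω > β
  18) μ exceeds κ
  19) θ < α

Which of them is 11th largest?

Piecing the relations together gives one ordering: γ < δ < β < ω < θ < κ < μ < α < ε < ρ < ζ < τ.
The 11th largest is δ.

δ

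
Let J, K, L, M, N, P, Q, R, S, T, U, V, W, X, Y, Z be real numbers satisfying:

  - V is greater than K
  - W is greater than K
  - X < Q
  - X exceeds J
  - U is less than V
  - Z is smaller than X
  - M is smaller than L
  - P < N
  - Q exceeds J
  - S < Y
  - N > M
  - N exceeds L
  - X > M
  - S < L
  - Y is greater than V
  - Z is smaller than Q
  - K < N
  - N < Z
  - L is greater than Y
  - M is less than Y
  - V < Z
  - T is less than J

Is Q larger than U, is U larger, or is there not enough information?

Q

Chaining the given relations: U < V < Y < L < N < Z < X < Q.
So Q is larger.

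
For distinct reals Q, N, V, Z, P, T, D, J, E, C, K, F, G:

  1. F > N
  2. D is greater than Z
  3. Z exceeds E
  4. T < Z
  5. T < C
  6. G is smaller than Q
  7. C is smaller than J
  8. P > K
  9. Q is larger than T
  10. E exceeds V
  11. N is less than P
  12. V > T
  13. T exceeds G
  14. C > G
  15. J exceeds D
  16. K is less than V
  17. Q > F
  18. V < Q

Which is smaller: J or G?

G

Chaining the given relations: G < T < V < E < Z < D < J.
So G < J; G is the smaller of the two.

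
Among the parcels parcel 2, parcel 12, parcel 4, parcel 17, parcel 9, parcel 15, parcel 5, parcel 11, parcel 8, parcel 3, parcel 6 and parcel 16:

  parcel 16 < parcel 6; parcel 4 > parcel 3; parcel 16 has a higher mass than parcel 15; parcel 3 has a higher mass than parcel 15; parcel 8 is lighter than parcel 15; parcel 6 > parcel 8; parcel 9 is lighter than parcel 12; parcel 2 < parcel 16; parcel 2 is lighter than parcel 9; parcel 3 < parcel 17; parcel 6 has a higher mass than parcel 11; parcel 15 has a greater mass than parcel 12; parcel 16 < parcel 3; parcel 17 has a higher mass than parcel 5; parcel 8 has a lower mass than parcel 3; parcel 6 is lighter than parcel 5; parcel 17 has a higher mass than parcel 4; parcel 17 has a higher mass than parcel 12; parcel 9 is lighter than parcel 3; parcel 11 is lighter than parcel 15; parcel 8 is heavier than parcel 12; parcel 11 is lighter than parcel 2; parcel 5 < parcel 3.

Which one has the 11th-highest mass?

The consecutive relations fix a unique order: parcel 11 < parcel 2 < parcel 9 < parcel 12 < parcel 8 < parcel 15 < parcel 16 < parcel 6 < parcel 5 < parcel 3 < parcel 4 < parcel 17.
Counting 11 from the largest end gives parcel 2.

parcel 2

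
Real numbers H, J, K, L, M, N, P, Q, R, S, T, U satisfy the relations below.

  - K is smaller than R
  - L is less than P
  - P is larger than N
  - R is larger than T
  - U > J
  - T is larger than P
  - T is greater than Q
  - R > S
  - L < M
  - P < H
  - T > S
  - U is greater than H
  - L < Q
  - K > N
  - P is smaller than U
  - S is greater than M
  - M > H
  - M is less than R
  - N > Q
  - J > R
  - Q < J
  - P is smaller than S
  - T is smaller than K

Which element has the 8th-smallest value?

Chaining the given pairs: L < Q < N < P < H < M < S < T < K < R < J < U.
The 8th smallest is T.

T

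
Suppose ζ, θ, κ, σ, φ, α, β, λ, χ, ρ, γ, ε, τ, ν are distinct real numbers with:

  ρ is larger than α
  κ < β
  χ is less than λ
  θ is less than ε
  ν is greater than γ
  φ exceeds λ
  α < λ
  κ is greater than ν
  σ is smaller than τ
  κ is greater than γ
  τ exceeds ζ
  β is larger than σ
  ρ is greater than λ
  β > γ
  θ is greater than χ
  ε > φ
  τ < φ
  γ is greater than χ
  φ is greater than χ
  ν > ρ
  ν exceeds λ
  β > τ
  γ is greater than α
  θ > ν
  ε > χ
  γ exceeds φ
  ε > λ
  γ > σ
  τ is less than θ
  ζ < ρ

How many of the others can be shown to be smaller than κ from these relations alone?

10

Directly below κ: γ, ν.
One step further: χ, α, σ, λ, φ, ρ (8 so far).
One step further: ζ, τ (10 so far).
Nothing else is reachable below κ; 10 in all.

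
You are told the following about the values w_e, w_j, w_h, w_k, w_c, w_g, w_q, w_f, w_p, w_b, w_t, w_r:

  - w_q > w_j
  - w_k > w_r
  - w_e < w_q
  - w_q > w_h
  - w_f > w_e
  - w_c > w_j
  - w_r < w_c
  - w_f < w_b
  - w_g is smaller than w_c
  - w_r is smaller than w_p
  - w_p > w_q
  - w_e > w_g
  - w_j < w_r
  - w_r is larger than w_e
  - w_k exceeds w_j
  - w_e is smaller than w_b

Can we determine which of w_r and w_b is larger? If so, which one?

Following every chain through w_r: above w_r we get w_c, w_k, w_p; below w_r we get w_j, w_g, w_e.
w_b is not reached, and no chain runs the other way from w_b to w_r.
So the given relations leave the order of w_r and w_b undetermined.

undetermined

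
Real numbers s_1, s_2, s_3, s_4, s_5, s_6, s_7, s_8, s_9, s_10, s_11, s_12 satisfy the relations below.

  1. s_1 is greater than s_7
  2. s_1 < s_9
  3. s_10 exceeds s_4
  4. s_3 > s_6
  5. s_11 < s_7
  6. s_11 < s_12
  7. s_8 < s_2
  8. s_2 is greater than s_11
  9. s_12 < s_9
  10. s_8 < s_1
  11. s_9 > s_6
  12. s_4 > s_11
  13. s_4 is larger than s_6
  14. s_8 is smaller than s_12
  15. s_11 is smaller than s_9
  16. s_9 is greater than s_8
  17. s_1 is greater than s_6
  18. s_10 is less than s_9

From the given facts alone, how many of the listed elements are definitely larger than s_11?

Directly above s_11: s_4, s_2, s_7, s_12, s_9.
One step further: s_1, s_10 (7 so far).
No other element is forced above s_11 by the given relations, so the count is 7.

7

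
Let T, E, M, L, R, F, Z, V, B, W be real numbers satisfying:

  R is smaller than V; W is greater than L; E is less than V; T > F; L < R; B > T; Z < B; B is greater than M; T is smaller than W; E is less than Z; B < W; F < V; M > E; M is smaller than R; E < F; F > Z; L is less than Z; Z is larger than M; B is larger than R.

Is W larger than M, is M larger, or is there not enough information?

W

Link the given pairs in sequence: M < Z; Z < F; F < T; T < B; B < W.
Together: M < Z < F < T < B < W.
So W is larger.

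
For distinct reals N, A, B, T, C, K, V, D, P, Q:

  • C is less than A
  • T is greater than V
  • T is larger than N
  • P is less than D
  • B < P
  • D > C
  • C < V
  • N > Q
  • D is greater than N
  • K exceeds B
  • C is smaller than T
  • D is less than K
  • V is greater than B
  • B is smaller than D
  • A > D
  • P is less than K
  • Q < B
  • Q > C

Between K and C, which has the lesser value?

C

C < Q and Q < B give C < B.
Then B < P extends the chain to P.
Then P < D extends the chain to D.
Then D < K extends the chain to K.
So C < K; C is the smaller of the two.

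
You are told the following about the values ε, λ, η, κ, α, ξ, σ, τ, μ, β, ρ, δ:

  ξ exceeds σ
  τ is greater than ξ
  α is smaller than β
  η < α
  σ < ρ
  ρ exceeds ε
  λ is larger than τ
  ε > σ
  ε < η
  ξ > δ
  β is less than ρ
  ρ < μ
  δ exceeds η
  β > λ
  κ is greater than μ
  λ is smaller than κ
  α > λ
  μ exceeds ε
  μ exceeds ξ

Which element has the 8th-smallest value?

Chaining the given pairs: σ < ε < η < δ < ξ < τ < λ < α < β < ρ < μ < κ.
The 8th smallest is α.

α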